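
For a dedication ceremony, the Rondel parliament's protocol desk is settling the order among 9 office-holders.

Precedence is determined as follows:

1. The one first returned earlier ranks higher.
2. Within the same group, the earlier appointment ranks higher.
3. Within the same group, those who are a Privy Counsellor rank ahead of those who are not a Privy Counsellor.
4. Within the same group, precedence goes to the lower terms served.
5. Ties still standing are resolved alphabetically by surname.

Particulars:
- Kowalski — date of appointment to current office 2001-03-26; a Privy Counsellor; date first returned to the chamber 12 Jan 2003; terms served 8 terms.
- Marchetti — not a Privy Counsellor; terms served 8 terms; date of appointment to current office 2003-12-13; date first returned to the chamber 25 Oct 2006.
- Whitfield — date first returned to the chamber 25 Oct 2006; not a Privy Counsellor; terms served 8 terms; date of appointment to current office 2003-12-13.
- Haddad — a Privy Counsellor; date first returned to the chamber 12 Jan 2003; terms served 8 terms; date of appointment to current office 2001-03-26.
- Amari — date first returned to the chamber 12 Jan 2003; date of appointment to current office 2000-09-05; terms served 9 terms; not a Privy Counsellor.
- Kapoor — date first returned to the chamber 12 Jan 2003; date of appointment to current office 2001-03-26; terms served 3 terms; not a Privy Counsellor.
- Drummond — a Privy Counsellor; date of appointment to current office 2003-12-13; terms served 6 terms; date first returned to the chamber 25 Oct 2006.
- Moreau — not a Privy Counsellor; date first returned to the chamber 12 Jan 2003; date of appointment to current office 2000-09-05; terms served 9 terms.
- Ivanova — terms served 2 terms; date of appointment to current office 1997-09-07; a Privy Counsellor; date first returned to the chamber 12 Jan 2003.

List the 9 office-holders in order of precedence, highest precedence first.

By date first returned to the chamber (earlier first): Ivanova, Amari, Moreau, Haddad, Kowalski and Kapoor (each 12 Jan 2003); then Drummond, Marchetti and Whitfield (each 25 Oct 2006).
Among Ivanova, Amari, Moreau, Haddad, Kowalski and Kapoor, by date of appointment to current office (earlier first): Ivanova (1997-09-07) before Amari and Moreau (2000-09-05) before Haddad, Kowalski and Kapoor (2001-03-26).
Amari and Moreau are each not a Privy Counsellor, so the next rule applies.
Amari and Moreau both have terms served 9 terms, so the next rule applies.
Among Amari and Moreau, alphabetically by surname: Amari before Moreau.
Among Haddad, Kowalski and Kapoor, a Privy Counsellor before not a Privy Counsellor: Haddad and Kowalski (a Privy Counsellor) before Kapoor (not a Privy Counsellor).
Haddad and Kowalski both have terms served 8 terms, so the next rule applies.
Among Haddad and Kowalski, alphabetically by surname: Haddad before Kowalski.
Drummond, Marchetti and Whitfield all have date of appointment to current office 2003-12-13, so the next rule applies.
Among Drummond, Marchetti and Whitfield, a Privy Counsellor before not a Privy Counsellor: Drummond (a Privy Counsellor) before Marchetti and Whitfield (not a Privy Counsellor).
Marchetti and Whitfield both have terms served 8 terms, so the next rule applies.
Among Marchetti and Whitfield, alphabetically by surname: Marchetti before Whitfield.
Full order: Ivanova, Amari, Moreau, Haddad, Kowalski, Kapoor, Drummond, Marchetti, Whitfield.

Ivanova, Amari, Moreau, Haddad, Kowalski, Kapoor, Drummond, Marchetti, Whitfield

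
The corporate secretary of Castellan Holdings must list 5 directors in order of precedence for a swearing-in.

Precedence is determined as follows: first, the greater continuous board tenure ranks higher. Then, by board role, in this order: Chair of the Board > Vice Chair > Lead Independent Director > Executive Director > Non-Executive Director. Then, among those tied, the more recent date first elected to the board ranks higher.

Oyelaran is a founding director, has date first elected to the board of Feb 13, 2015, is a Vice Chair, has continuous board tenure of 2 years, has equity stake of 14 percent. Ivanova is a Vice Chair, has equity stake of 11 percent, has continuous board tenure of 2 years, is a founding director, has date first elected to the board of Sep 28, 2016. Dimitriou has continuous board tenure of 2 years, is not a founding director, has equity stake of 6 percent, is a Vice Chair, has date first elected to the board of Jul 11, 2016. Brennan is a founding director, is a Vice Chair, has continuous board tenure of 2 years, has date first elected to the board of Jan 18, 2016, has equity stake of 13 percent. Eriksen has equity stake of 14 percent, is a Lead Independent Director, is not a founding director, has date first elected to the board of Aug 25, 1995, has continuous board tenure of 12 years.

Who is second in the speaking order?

By continuous board tenure (higher first): Eriksen (12 years); then Ivanova, Dimitriou, Brennan and Oyelaran (each 2 years).
Ivanova, Dimitriou, Brennan and Oyelaran are each Vice Chair, so the next rule applies.
Among Ivanova, Dimitriou, Brennan and Oyelaran, by date first elected to the board (later first): Ivanova (Sep 28, 2016) before Dimitriou (Jul 11, 2016) before Brennan (Jan 18, 2016) before Oyelaran (Feb 13, 2015).
Order: Eriksen, Ivanova, Dimitriou, Brennan, Oyelaran.

Ivanova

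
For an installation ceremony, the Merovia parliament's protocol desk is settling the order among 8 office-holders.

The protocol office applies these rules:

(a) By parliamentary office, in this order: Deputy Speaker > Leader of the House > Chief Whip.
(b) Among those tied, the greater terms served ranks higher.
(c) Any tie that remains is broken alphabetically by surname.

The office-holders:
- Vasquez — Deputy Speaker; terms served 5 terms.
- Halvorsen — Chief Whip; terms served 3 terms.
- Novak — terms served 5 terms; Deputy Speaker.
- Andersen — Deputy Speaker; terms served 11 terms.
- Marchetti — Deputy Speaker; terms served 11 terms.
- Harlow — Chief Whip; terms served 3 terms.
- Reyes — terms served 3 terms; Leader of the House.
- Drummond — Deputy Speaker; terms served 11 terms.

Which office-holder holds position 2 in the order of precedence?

By parliamentary office: Andersen, Drummond, Marchetti, Novak and Vasquez (Deputy Speaker); then Reyes (Leader of the House); then Halvorsen and Harlow (Chief Whip).
Among Andersen, Drummond, Marchetti, Novak and Vasquez, by terms served (higher first): Andersen, Drummond and Marchetti (11 terms) before Novak and Vasquez (5 terms).
Among Andersen, Drummond and Marchetti, alphabetically by surname: Andersen before Drummond before Marchetti.
Among Novak and Vasquez, alphabetically by surname: Novak before Vasquez.
Halvorsen and Harlow both have terms served 3 terms, so the next rule applies.
Among Halvorsen and Harlow, alphabetically by surname: Halvorsen before Harlow.
Order: Andersen, Drummond, Marchetti, Novak, Vasquez, Reyes, Halvorsen, Harlow.

Drummond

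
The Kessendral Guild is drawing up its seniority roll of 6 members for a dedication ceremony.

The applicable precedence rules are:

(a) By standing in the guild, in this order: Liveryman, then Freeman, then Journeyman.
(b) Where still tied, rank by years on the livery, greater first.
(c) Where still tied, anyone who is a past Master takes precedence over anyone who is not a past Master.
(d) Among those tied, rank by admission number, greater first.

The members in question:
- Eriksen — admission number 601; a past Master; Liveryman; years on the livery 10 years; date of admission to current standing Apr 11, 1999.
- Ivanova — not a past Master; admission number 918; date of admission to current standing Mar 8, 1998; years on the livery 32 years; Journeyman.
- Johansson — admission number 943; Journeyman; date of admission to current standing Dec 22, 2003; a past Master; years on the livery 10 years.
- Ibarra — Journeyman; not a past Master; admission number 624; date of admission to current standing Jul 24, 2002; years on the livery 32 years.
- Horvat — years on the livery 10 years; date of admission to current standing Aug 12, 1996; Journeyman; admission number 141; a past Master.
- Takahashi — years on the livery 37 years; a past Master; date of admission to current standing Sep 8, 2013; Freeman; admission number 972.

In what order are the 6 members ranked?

Eriksen, Takahashi, Ivanova, Ibarra, Johansson, Horvat

By standing in the guild: Eriksen (Liveryman); then Takahashi (Freeman); then Ivanova, Ibarra, Johansson and Horvat (Journeyman).
Among Ivanova, Ibarra, Johansson and Horvat, by years on the livery (higher first): Ivanova and Ibarra (32 years) before Johansson and Horvat (10 years).
Ivanova and Ibarra are each not a past Master, so the next rule applies.
Among Ivanova and Ibarra, by admission number (higher first): Ivanova (918) before Ibarra (624).
Johansson and Horvat are each a past Master, so the next rule applies.
Among Johansson and Horvat, by admission number (higher first): Johansson (943) before Horvat (141).
Full order: Eriksen, Takahashi, Ivanova, Ibarra, Johansson, Horvat.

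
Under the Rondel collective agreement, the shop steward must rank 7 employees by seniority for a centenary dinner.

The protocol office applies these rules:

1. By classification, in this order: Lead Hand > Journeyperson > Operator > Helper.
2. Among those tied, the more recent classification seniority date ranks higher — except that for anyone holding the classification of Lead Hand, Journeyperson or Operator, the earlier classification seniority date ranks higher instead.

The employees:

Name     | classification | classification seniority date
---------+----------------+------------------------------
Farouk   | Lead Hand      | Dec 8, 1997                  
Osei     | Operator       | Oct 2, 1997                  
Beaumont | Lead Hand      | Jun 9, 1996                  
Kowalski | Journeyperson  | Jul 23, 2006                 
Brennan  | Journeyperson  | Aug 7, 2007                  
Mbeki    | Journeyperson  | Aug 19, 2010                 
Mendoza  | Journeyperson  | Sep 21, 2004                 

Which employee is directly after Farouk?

By classification: Beaumont and Farouk (Lead Hand); then Mendoza, Kowalski, Brennan and Mbeki (Journeyperson); then Osei (Operator).
Among Beaumont and Farouk, by classification seniority date (earlier first) (reversed rule for this group): Beaumont (Jun 9, 1996) before Farouk (Dec 8, 1997).
Among Mendoza, Kowalski, Brennan and Mbeki, by classification seniority date (earlier first) (reversed rule for this group): Mendoza (Sep 21, 2004) before Kowalski (Jul 23, 2006) before Brennan (Aug 7, 2007) before Mbeki (Aug 19, 2010).
Order: Beaumont, Farouk, Mendoza, Kowalski, Brennan, Mbeki, Osei.

Mendoza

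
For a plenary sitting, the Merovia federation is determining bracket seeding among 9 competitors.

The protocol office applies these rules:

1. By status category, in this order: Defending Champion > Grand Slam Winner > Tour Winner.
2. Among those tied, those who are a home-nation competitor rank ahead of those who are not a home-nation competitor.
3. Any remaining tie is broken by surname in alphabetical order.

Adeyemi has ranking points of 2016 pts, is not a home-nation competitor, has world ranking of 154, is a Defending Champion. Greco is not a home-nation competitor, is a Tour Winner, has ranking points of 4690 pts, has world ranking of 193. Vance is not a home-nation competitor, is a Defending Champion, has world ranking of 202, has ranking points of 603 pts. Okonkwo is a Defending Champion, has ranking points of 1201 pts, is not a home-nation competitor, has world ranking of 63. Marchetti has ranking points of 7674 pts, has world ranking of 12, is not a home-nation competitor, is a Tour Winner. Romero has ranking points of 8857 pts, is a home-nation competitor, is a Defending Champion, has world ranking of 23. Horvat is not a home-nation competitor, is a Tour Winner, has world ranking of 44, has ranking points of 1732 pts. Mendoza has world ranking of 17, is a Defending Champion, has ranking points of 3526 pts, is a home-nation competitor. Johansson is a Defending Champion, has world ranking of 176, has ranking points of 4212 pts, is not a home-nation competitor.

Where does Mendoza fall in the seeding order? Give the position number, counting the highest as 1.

By status category: Mendoza, Romero, Adeyemi, Johansson, Okonkwo and Vance (Defending Champion); then Greco, Horvat and Marchetti (Tour Winner).
Among Mendoza, Romero, Adeyemi, Johansson, Okonkwo and Vance, a home-nation competitor before not a home-nation competitor: Mendoza and Romero (a home-nation competitor) before Adeyemi, Johansson, Okonkwo and Vance (not a home-nation competitor).
Among Mendoza and Romero, alphabetically by surname: Mendoza before Romero.
Among Adeyemi, Johansson, Okonkwo and Vance, alphabetically by surname: Adeyemi before Johansson before Okonkwo before Vance.
Greco, Horvat and Marchetti are each not a home-nation competitor, so the next rule applies.
Among Greco, Horvat and Marchetti, alphabetically by surname: Greco before Horvat before Marchetti.
Order: Mendoza, Romero, Adeyemi, Johansson, Okonkwo, Vance, Greco, Horvat, Marchetti. So position 1.

1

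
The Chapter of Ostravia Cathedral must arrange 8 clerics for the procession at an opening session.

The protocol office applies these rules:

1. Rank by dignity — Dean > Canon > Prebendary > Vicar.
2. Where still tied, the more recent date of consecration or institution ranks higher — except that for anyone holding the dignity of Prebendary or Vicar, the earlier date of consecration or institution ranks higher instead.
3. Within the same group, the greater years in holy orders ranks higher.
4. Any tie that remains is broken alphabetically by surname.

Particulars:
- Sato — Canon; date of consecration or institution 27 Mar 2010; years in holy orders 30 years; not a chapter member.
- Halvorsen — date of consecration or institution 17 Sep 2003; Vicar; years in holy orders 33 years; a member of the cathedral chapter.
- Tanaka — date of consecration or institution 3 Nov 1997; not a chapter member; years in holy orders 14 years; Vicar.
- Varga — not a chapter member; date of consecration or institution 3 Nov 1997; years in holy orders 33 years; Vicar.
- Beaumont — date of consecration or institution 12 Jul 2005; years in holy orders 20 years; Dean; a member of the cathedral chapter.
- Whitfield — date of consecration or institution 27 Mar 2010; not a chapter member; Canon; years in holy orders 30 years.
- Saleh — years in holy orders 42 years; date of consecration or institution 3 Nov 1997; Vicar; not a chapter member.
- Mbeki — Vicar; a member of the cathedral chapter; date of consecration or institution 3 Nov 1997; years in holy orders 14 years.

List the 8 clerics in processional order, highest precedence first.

By dignity: Beaumont (Dean); then Sato and Whitfield (Canon); then Saleh, Varga, Mbeki, Tanaka and Halvorsen (Vicar).
Sato and Whitfield both have date of consecration or institution 27 Mar 2010, so the next rule applies.
Sato and Whitfield both have years in holy orders 30 years, so the next rule applies.
Among Sato and Whitfield, alphabetically by surname: Sato before Whitfield.
Among Saleh, Varga, Mbeki, Tanaka and Halvorsen, by date of consecration or institution (earlier first) (reversed rule for this group): Saleh, Varga, Mbeki and Tanaka (3 Nov 1997) before Halvorsen (17 Sep 2003).
Among Saleh, Varga, Mbeki and Tanaka, by years in holy orders (higher first): Saleh (42 years) before Varga (33 years) before Mbeki and Tanaka (14 years).
Among Mbeki and Tanaka, alphabetically by surname: Mbeki before Tanaka.
Full order: Beaumont, Sato, Whitfield, Saleh, Varga, Mbeki, Tanaka, Halvorsen.

Beaumont, Sato, Whitfield, Saleh, Varga, Mbeki, Tanaka, Halvorsen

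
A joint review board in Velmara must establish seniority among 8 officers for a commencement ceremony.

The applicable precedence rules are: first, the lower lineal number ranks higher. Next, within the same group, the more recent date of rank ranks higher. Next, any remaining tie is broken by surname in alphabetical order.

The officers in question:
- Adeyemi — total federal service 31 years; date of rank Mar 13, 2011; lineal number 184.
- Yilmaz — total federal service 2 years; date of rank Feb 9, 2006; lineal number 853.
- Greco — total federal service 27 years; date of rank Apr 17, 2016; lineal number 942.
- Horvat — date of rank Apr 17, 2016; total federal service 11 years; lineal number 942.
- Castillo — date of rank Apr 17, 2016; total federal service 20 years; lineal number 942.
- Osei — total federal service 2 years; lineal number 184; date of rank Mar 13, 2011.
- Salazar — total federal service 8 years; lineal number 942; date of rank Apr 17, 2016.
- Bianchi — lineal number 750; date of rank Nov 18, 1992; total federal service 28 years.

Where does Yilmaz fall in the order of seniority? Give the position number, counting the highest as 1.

4

By lineal number (lower first): Adeyemi and Osei (both 184); then Bianchi (750); then Yilmaz (853); then Castillo, Greco, Horvat and Salazar (each 942).
Adeyemi and Osei both have date of rank Mar 13, 2011, so the next rule applies.
Among Adeyemi and Osei, alphabetically by surname: Adeyemi before Osei.
Castillo, Greco, Horvat and Salazar all have date of rank Apr 17, 2016, so the next rule applies.
Among Castillo, Greco, Horvat and Salazar, alphabetically by surname: Castillo before Greco before Horvat before Salazar.
Order: Adeyemi, Osei, Bianchi, Yilmaz, Castillo, Greco, Horvat, Salazar. So position 4.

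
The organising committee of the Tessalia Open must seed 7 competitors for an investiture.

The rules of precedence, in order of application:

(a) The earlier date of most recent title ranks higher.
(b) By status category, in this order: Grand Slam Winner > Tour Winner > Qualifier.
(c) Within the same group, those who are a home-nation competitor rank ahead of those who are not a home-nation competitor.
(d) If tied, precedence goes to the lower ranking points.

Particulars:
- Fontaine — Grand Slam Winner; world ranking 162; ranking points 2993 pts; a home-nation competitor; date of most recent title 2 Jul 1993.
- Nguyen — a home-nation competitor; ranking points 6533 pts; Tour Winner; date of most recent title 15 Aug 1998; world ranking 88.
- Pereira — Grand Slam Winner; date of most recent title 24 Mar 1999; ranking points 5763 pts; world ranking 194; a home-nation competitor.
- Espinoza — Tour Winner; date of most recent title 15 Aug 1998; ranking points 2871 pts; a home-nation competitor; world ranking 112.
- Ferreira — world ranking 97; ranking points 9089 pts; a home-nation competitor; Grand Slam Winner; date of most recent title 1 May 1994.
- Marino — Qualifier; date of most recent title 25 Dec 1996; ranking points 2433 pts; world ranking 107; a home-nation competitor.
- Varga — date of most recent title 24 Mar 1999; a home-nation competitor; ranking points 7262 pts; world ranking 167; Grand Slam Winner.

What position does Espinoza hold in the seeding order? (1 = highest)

By date of most recent title (earlier first): Fontaine (2 Jul 1993); then Ferreira (1 May 1994); then Marino (25 Dec 1996); then Espinoza and Nguyen (both 15 Aug 1998); then Pereira and Varga (both 24 Mar 1999).
Espinoza and Nguyen are each Tour Winner, so the next rule applies.
Espinoza and Nguyen are each a home-nation competitor, so the next rule applies.
Among Espinoza and Nguyen, by ranking points (lower first): Espinoza (2871 pts) before Nguyen (6533 pts).
Pereira and Varga are each Grand Slam Winner, so the next rule applies.
Pereira and Varga are each a home-nation competitor, so the next rule applies.
Among Pereira and Varga, by ranking points (lower first): Pereira (5763 pts) before Varga (7262 pts).
Order: Fontaine, Ferreira, Marino, Espinoza, Nguyen, Pereira, Varga. So position 4.

4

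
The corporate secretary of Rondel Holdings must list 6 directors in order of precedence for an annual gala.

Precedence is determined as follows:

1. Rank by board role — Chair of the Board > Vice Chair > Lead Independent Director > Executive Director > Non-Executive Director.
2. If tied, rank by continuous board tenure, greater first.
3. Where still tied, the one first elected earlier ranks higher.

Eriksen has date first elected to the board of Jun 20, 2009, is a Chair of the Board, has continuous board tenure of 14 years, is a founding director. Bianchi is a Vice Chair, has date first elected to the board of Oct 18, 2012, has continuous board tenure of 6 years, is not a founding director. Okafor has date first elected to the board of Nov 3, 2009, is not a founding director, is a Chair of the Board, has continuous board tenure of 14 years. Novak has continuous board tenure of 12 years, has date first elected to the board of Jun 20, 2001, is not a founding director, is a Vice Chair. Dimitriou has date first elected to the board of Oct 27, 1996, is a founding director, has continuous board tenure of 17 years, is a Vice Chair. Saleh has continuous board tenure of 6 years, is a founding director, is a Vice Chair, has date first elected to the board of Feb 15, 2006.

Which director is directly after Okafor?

Dimitriou

By board role: Eriksen and Okafor (Chair of the Board); then Dimitriou, Novak, Saleh and Bianchi (Vice Chair).
Eriksen and Okafor both have continuous board tenure 14 years, so the next rule applies.
Among Eriksen and Okafor, by date first elected to the board (earlier first): Eriksen (Jun 20, 2009) before Okafor (Nov 3, 2009).
Among Dimitriou, Novak, Saleh and Bianchi, by continuous board tenure (higher first): Dimitriou (17 years) before Novak (12 years) before Saleh and Bianchi (6 years).
Among Saleh and Bianchi, by date first elected to the board (earlier first): Saleh (Feb 15, 2006) before Bianchi (Oct 18, 2012).
Order: Eriksen, Okafor, Dimitriou, Novak, Saleh, Bianchi.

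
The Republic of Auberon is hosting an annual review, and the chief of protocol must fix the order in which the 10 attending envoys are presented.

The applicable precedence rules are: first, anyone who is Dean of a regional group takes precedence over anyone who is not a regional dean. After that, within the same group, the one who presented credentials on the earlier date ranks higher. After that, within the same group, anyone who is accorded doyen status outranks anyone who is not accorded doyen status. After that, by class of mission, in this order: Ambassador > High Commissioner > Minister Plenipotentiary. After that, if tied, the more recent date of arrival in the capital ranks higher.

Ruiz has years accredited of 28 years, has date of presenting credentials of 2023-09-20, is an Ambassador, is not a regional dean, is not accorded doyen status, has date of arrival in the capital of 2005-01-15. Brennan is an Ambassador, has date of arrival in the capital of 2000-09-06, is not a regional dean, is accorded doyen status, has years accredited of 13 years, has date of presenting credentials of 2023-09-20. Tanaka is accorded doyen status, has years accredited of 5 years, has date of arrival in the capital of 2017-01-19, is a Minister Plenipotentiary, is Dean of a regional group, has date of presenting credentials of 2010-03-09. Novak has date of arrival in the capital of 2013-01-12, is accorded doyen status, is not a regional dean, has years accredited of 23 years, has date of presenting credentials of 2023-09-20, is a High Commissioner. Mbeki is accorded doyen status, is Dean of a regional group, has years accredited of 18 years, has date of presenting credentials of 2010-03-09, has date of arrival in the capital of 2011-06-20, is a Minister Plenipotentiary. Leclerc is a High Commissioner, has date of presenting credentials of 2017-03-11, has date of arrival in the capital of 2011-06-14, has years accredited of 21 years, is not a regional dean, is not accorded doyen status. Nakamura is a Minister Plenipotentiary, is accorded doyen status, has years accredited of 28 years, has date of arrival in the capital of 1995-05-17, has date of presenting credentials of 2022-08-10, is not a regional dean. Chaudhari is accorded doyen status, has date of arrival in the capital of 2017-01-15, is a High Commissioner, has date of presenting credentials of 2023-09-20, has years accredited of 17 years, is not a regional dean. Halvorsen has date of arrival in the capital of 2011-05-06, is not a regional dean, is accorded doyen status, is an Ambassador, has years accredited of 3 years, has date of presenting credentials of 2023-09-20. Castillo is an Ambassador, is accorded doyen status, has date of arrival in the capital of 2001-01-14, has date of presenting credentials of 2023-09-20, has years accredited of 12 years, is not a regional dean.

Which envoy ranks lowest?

By the first rule: Tanaka and Mbeki (both Dean of a regional group); then Leclerc, Nakamura, Halvorsen, Castillo, Brennan, Chaudhari, Novak and Ruiz (each not a regional dean).
Tanaka and Mbeki both have date of presenting credentials 2010-03-09, so the next rule applies.
Tanaka and Mbeki are each accorded doyen status, so the next rule applies.
Tanaka and Mbeki are each Minister Plenipotentiary, so the next rule applies.
Among Tanaka and Mbeki, by date of arrival in the capital (later first): Tanaka (2017-01-19) before Mbeki (2011-06-20).
Among Leclerc, Nakamura, Halvorsen, Castillo, Brennan, Chaudhari, Novak and Ruiz, by date of presenting credentials (earlier first): Leclerc (2017-03-11) before Nakamura (2022-08-10) before Halvorsen, Castillo, Brennan, Chaudhari, Novak and Ruiz (2023-09-20).
Among Halvorsen, Castillo, Brennan, Chaudhari, Novak and Ruiz, accorded doyen status before not accorded doyen status: Halvorsen, Castillo, Brennan, Chaudhari and Novak (accorded doyen status) before Ruiz (not accorded doyen status).
Among Halvorsen, Castillo, Brennan, Chaudhari and Novak, by class of mission: Halvorsen, Castillo and Brennan (Ambassador) before Chaudhari and Novak (High Commissioner).
Among Halvorsen, Castillo and Brennan, by date of arrival in the capital (later first): Halvorsen (2011-05-06) before Castillo (2001-01-14) before Brennan (2000-09-06).
Among Chaudhari and Novak, by date of arrival in the capital (later first): Chaudhari (2017-01-15) before Novak (2013-01-12).
Order: Tanaka, Mbeki, Leclerc, Nakamura, Halvorsen, Castillo, Brennan, Chaudhari, Novak, Ruiz.

Ruiz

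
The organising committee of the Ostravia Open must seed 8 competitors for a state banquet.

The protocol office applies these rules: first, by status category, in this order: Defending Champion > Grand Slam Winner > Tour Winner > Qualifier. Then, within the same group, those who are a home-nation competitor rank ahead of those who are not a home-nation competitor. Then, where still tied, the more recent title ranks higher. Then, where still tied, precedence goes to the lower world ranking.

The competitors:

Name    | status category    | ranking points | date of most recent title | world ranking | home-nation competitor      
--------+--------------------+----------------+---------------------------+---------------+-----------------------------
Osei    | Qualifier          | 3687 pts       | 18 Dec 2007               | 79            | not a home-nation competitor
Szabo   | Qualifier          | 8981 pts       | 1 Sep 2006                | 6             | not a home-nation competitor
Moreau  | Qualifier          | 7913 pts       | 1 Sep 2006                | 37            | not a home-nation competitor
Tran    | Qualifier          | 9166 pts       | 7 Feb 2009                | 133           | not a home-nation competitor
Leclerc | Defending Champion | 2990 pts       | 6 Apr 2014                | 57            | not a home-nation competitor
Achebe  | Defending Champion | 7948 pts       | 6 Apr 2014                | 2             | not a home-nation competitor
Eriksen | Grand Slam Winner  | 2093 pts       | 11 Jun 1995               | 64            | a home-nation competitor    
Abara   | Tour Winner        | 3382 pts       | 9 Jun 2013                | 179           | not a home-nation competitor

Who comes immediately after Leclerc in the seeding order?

Eriksen

By status category: Achebe and Leclerc (Defending Champion); then Eriksen (Grand Slam Winner); then Abara (Tour Winner); then Tran, Osei, Szabo and Moreau (Qualifier).
Achebe and Leclerc are each not a home-nation competitor, so the next rule applies.
Achebe and Leclerc both have date of most recent title 6 Apr 2014, so the next rule applies.
Among Achebe and Leclerc, by world ranking (lower first): Achebe (2) before Leclerc (57).
Tran, Osei, Szabo and Moreau are each not a home-nation competitor, so the next rule applies.
Among Tran, Osei, Szabo and Moreau, by date of most recent title (later first): Tran (7 Feb 2009) before Osei (18 Dec 2007) before Szabo and Moreau (1 Sep 2006).
Among Szabo and Moreau, by world ranking (lower first): Szabo (6) before Moreau (37).
Order: Achebe, Leclerc, Eriksen, Abara, Tran, Osei, Szabo, Moreau.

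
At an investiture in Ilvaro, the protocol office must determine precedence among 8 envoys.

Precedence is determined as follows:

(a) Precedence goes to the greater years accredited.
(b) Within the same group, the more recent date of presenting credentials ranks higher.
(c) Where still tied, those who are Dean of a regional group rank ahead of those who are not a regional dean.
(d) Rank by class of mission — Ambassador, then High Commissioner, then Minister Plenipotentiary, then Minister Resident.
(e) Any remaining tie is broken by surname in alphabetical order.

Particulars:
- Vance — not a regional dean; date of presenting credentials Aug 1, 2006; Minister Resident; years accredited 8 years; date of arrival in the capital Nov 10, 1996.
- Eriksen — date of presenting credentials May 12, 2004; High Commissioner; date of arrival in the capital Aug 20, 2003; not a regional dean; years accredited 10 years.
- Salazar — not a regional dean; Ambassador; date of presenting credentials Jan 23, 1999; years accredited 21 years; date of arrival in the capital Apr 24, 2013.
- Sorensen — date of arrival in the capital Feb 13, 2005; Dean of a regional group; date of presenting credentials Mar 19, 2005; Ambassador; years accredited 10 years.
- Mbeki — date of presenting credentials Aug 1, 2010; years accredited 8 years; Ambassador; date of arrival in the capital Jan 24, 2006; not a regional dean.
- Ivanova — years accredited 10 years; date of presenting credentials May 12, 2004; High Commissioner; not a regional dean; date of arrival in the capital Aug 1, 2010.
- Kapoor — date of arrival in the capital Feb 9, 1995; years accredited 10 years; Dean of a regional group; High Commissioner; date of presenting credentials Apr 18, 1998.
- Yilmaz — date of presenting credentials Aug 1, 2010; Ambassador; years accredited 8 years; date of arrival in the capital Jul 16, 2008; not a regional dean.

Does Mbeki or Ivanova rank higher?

By years accredited (higher first): Salazar (21 years); then Sorensen, Eriksen, Ivanova and Kapoor (each 10 years); then Mbeki, Yilmaz and Vance (each 8 years).
Among Sorensen, Eriksen, Ivanova and Kapoor, by date of presenting credentials (later first): Sorensen (Mar 19, 2005) before Eriksen and Ivanova (May 12, 2004) before Kapoor (Apr 18, 1998).
Eriksen and Ivanova are each not a regional dean, so the next rule applies.
Eriksen and Ivanova are each High Commissioner, so the next rule applies.
Among Eriksen and Ivanova, alphabetically by surname: Eriksen before Ivanova.
Among Mbeki, Yilmaz and Vance, by date of presenting credentials (later first): Mbeki and Yilmaz (Aug 1, 2010) before Vance (Aug 1, 2006).
Mbeki and Yilmaz are each not a regional dean, so the next rule applies.
Mbeki and Yilmaz are each Ambassador, so the next rule applies.
Among Mbeki and Yilmaz, alphabetically by surname: Mbeki before Yilmaz.
So Ivanova takes precedence.

Ivanova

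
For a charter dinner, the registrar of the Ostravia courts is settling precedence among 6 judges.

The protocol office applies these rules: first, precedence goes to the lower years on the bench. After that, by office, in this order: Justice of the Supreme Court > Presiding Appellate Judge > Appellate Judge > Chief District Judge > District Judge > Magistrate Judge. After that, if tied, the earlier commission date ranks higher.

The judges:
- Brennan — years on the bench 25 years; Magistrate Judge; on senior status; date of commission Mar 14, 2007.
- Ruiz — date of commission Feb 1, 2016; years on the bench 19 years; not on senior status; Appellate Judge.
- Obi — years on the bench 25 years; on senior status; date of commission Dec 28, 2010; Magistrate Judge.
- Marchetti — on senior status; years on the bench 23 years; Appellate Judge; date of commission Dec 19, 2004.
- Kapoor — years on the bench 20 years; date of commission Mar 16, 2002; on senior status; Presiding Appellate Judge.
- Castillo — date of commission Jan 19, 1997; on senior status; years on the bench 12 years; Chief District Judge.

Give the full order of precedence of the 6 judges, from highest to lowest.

Castillo, Ruiz, Kapoor, Marchetti, Brennan, Obi

By years on the bench (lower first): Castillo (12 years); then Ruiz (19 years); then Kapoor (20 years); then Marchetti (23 years); then Brennan and Obi (both 25 years).
Brennan and Obi are each Magistrate Judge, so the next rule applies.
Among Brennan and Obi, by date of commission (earlier first): Brennan (Mar 14, 2007) before Obi (Dec 28, 2010).
Full order: Castillo, Ruiz, Kapoor, Marchetti, Brennan, Obi.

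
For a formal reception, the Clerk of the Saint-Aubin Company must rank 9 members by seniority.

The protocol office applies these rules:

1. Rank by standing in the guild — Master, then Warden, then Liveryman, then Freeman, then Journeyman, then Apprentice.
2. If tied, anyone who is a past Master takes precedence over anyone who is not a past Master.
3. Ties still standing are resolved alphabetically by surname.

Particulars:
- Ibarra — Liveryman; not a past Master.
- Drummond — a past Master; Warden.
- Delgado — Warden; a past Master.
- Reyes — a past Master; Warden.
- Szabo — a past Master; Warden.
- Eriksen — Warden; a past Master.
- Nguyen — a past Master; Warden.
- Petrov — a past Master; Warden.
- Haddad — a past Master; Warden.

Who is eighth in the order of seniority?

Szabo

By standing in the guild: Delgado, Drummond, Eriksen, Haddad, Nguyen, Petrov, Reyes and Szabo (Warden); then Ibarra (Liveryman).
Delgado, Drummond, Eriksen, Haddad, Nguyen, Petrov, Reyes and Szabo are each a past Master, so the next rule applies.
Among Delgado, Drummond, Eriksen, Haddad, Nguyen, Petrov, Reyes and Szabo, alphabetically by surname: Delgado before Drummond before Eriksen before Haddad before Nguyen before Petrov before Reyes before Szabo.
Order: Delgado, Drummond, Eriksen, Haddad, Nguyen, Petrov, Reyes, Szabo, Ibarra.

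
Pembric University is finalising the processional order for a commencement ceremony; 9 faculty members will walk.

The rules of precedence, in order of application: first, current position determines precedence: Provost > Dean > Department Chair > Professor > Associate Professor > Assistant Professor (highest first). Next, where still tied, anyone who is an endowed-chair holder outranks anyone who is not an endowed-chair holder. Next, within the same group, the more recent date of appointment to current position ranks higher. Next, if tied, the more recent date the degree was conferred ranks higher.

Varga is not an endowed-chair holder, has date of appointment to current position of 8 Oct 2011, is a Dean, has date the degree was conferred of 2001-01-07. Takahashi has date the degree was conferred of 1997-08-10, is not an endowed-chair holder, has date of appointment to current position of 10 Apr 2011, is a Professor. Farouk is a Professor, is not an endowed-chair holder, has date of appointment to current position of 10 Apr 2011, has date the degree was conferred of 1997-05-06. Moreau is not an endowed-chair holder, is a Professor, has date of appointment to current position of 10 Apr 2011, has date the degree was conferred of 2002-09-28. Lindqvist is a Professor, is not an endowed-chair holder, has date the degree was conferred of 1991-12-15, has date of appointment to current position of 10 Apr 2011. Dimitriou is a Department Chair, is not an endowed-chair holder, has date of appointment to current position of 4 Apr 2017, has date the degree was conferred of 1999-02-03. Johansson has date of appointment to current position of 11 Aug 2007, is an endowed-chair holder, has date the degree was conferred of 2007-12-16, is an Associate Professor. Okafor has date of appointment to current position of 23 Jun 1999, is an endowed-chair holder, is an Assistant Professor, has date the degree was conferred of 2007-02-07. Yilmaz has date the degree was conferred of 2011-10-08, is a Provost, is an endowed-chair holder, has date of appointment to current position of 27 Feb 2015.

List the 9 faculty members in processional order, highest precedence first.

By current position: Yilmaz (Provost); then Varga (Dean); then Dimitriou (Department Chair); then Moreau, Takahashi, Farouk and Lindqvist (Professor); then Johansson (Associate Professor); then Okafor (Assistant Professor).
Moreau, Takahashi, Farouk and Lindqvist are each not an endowed-chair holder, so the next rule applies.
Moreau, Takahashi, Farouk and Lindqvist all have date of appointment to current position 10 Apr 2011, so the next rule applies.
Among Moreau, Takahashi, Farouk and Lindqvist, by date the degree was conferred (later first): Moreau (2002-09-28) before Takahashi (1997-08-10) before Farouk (1997-05-06) before Lindqvist (1991-12-15).
Full order: Yilmaz, Varga, Dimitriou, Moreau, Takahashi, Farouk, Lindqvist, Johansson, Okafor.

Yilmaz, Varga, Dimitriou, Moreau, Takahashi, Farouk, Lindqvist, Johansson, Okafor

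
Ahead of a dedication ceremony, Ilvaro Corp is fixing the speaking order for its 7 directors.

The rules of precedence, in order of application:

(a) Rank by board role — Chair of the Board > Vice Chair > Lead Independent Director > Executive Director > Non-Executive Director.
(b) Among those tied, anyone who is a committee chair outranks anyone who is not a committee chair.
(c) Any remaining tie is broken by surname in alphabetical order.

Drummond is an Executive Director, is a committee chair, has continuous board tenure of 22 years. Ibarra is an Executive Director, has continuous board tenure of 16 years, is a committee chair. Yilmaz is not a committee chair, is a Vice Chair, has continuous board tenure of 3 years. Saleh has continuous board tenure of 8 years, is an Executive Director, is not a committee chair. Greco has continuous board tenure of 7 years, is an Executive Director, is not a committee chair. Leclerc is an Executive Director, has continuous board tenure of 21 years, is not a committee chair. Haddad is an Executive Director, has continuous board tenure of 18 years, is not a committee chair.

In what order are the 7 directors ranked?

Yilmaz, Drummond, Ibarra, Greco, Haddad, Leclerc, Saleh

By board role: Yilmaz (Vice Chair); then Drummond, Ibarra, Greco, Haddad, Leclerc and Saleh (Executive Director).
Among Drummond, Ibarra, Greco, Haddad, Leclerc and Saleh, a committee chair before not a committee chair: Drummond and Ibarra (a committee chair) before Greco, Haddad, Leclerc and Saleh (not a committee chair).
Among Drummond and Ibarra, alphabetically by surname: Drummond before Ibarra.
Among Greco, Haddad, Leclerc and Saleh, alphabetically by surname: Greco before Haddad before Leclerc before Saleh.
Full order: Yilmaz, Drummond, Ibarra, Greco, Haddad, Leclerc, Saleh.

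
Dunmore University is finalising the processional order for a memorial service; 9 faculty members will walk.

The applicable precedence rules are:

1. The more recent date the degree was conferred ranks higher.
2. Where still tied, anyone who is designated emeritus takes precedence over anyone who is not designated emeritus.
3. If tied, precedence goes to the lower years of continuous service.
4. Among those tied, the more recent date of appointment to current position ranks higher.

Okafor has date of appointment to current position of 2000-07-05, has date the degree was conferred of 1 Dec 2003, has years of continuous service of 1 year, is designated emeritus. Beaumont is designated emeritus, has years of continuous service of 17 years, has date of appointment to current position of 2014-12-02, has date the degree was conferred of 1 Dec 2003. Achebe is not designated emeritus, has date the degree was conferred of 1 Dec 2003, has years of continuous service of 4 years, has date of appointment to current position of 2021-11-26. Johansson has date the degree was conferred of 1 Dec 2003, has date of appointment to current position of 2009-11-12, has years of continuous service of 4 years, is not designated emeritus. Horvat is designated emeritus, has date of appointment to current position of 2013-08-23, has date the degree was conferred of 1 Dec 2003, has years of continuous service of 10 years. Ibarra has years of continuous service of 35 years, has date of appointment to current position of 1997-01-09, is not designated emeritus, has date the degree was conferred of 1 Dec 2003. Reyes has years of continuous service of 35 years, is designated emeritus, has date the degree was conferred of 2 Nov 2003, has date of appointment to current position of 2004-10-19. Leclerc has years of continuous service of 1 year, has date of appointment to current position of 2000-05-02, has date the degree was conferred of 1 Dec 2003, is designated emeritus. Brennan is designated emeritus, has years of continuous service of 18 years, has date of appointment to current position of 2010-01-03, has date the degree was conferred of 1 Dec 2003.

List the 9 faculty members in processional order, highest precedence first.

Okafor, Leclerc, Horvat, Beaumont, Brennan, Achebe, Johansson, Ibarra, Reyes

By date the degree was conferred (later first): Okafor, Leclerc, Horvat, Beaumont, Brennan, Achebe, Johansson and Ibarra (each 1 Dec 2003); then Reyes (2 Nov 2003).
Among Okafor, Leclerc, Horvat, Beaumont, Brennan, Achebe, Johansson and Ibarra, designated emeritus before not designated emeritus: Okafor, Leclerc, Horvat, Beaumont and Brennan (designated emeritus) before Achebe, Johansson and Ibarra (not designated emeritus).
Among Okafor, Leclerc, Horvat, Beaumont and Brennan, by years of continuous service (lower first): Okafor and Leclerc (1 year) before Horvat (10 years) before Beaumont (17 years) before Brennan (18 years).
Among Okafor and Leclerc, by date of appointment to current position (later first): Okafor (2000-07-05) before Leclerc (2000-05-02).
Among Achebe, Johansson and Ibarra, by years of continuous service (lower first): Achebe and Johansson (4 years) before Ibarra (35 years).
Among Achebe and Johansson, by date of appointment to current position (later first): Achebe (2021-11-26) before Johansson (2009-11-12).
Full order: Okafor, Leclerc, Horvat, Beaumont, Brennan, Achebe, Johansson, Ibarra, Reyes.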